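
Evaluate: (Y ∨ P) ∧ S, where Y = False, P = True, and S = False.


Y = False, P = True, S = False
Step 1: Y ∨ P = False OR True = True
Step 2: True ∧ S = True AND False = False
OR is true when at least one operand is true; AND requires both.

False


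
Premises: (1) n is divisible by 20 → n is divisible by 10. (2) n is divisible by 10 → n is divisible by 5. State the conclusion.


Hypothetical syllogism: P → Q, Q → R ⊢ P → R
Premise 1: n is divisible by 20 → n is divisible by 10
Premise 2: n is divisible by 10 → n is divisible by 5
Chain the implications: the middle term (n is divisible by 10) links the two.
Conclusion: If n is divisible by 20, then n is divisible by 5.

If n is divisible by 20, then n is divisible by 5.


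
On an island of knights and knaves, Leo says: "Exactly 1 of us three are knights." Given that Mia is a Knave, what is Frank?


Leo claims exactly 1 knights among Leo, Mia, Frank.
Given: Mia is a Knave.

Case 1: Leo is a Knight (tells truth)
  Then exactly 1 of the three are knights.
  Counting Leo, Mia: 1 knight(s) so far. Need 0 more → Frank = Knave.
Case 2: Leo is a Knave (lies)
  Then the count is NOT 1.
  If Frank = Knight, count = 1 = 1 → claim would be true, contradicts lie.
  If Frank = Knave, count = 0 ≠ 1 → lie confirmed ✓

Frank is a Knave.

Knave


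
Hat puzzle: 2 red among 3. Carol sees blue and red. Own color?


Total red = 2, seen red = 1
Own red = 2 - 1 = 1
Carol's hat is red.

red


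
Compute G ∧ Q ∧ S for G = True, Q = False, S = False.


G = True, Q = False, S = False
Step 1: G ∧ Q = True AND False = False
Step 2: (False) ∧ S = (False) AND False = False
AND is true only when ALL operands are true.

False


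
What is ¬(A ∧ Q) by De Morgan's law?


De Morgan's law: ¬(P ∧ Q) ≡ ¬P ∨ ¬Q
¬(A ∧ Q) = ¬A ∨ ¬Q

¬A ∨ ¬Q


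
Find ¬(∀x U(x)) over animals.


Original: ∀x U(x)
Rule: ¬∀→∃, ¬∃→∀, negate predicate.
Negation: ∃x ¬U(x)

∃x ¬U(x)


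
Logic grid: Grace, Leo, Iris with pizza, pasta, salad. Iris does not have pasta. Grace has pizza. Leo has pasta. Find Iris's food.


From clues:
  Leo → pasta
  Grace → pizza
By elimination, Iris gets the remaining.

salad


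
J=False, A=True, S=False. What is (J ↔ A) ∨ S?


J = False, A = True, S = False
Expression: (J ↔ A) ∨ S
Step 1: J ↔ A = (False iff True) (true when values match) = False
Step 2: (False) ∨ S = False OR False = False

False


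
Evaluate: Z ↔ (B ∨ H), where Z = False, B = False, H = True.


Z = False, B = False, H = True
Step 1: B ∨ H = False OR True = True
Step 2: Z ↔ (True): true when both sides have same truth value.
Result: False ↔ True = False

False


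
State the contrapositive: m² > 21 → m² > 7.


Original: If m² > 21, then m² > 7
Contrapositive: If ¬Q, then ¬P
Negate Q: not (m² > 7)
Negate P: not (m² > 21)

If not (m² > 7), then not (m² > 21).


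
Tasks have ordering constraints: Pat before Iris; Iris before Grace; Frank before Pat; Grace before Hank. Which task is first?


Constraints: Pat before Iris; Iris before Grace; Frank before Pat; Grace before Hank
The first task can have nothing scheduled before it, so it must never appear on the right of a 'before'.
Tasks appearing after some 'before': Iris, Grace, Pat, Hank.
The only task not in that list is Frank → it is first.

Frank


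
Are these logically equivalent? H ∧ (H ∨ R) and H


Expression 1: H ∧ (H ∨ R)
Expression 2: H
Truth table (H R | Expr1 Expr2):
  T T |   T     T
  T F |   T     T
  F T |   F     F
  F F |   F     F
All 4 rows agree, so the expressions are logically equivalent.

Yes


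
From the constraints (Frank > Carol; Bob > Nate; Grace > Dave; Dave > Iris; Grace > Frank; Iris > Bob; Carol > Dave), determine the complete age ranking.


Constraints: Frank > Carol; Bob > Nate; Grace > Dave; Dave > Iris; Grace > Frank; Iris > Bob; Carol > Dave
Method: at each step, the next-highest is the one remaining person who never appears on the smaller side of a constraint between remaining people.
  Step 1: remaining {Dave, Iris, Frank, Bob, Grace, Carol, Nate}; on the smaller side: {Dave, Iris, Frank, Bob, Carol, Nate} → Grace is next (Grace > Dave; Grace > Frank).
  Step 2: remaining {Dave, Iris, Frank, Bob, Carol, Nate}; on the smaller side: {Dave, Iris, Bob, Carol, Nate} → Frank is next (Frank > Carol).
  Step 3: remaining {Dave, Iris, Bob, Carol, Nate}; on the smaller side: {Dave, Iris, Bob, Nate} → Carol is next (Carol > Dave).
  Step 4: remaining {Dave, Iris, Bob, Nate}; on the smaller side: {Iris, Bob, Nate} → Dave is next (Dave > Iris).
  Step 5: remaining {Iris, Bob, Nate}; on the smaller side: {Bob, Nate} → Iris is next (Iris > Bob).
  Step 6: remaining {Bob, Nate}; on the smaller side: {Nate} → Bob is next (Bob > Nate).
  Step 7: only Nate remains → lowest.
Final ranking (highest to lowest):

Grace > Frank > Carol > Dave > Iris > Bob > Nate


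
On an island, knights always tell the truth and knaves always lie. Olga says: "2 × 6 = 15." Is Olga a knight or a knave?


Statement: "2 × 6 = 15."
Actual: 2 × 6 = 12
Claimed: 15
Statement is FALSE → Olga lies → Knave

Knave


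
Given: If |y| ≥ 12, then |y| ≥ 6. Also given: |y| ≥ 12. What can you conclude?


Modus ponens: P → Q, P ⊢ Q
P: |y| ≥ 12
Q: |y| ≥ 6
We have P → Q and P is true.
By modus ponens, Q must be true.

|y| ≥ 6


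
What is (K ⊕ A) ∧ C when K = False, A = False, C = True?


K = False, A = False, C = True
Step 1: K ⊕ A = False XOR False = False
Step 2: False ∧ C = False AND True = False
XOR true when exactly one of K,A is true; then AND with C.

False


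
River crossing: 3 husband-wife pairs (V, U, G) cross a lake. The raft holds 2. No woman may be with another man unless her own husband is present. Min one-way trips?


Label couples V, U, G (H = husband, W = wife).
Counting alone: 6 people, the raft carries 2 and someone must bring it back, so each round trip nets at most +1 on the far side until the last crossing → at least 9 trips. The jealousy constraint makes 9 impossible; the shortest valid schedule has 11:
1. WV+WU →  (far: WV,WU; near: HV,HU,HG,WG)
2. WV ←       (far: WU; near: HV,HU,HG,WV,WG)
3. WV+WG →  (far: WV,WU,WG; near: HV,HU,HG)
4. WV ←       (far: WU,WG; near: HV,HU,HG,WV)
5. HU+HG →  (far: HU,WU,HG,WG; near: HV,WV)
6. HU+WU ←  (far: HG,WG; near: HV,WV,HU,WU)
7. HV+HU →  (far: HV,HU,HG,WG; near: WV,WU)
8. WG ←       (far: HV,HU,HG; near: WV,WU,WG)
9. WV+WU →  (far: HV,WV,HU,WU,HG; near: WG)
10. HG ←      (far: HV,WV,HU,WU; near: HG,WG)
11. HG+WG → (far: all six; near: empty)
In every state each wife is either with her husband or with no other man.
Minimum trips = 11

11


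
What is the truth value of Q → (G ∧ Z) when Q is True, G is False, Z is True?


Q = True, G = False, Z = True
Step 1: G ∧ Z = False AND True = False
Step 2: Q → (False): false only when Q=True and consequent=False.
Result: False

False


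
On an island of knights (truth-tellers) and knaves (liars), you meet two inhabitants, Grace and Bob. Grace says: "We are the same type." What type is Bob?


Grace says: "We are the same type."
Case 1: Grace is a Knight (truth-teller)
  Statement is true → they ARE the same → Bob is also a Knight
Case 2: Grace is a Knave (liar)
  Statement is false → they are NOT the same → Bob is a Knight
In both cases, Bob is a Knight.

Knight


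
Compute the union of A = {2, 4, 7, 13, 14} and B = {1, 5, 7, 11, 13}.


A = {2, 4, 7, 13, 14}
B = {1, 5, 7, 11, 13}
Operation: union
All elements combined: 1, 2, 4, 5, 7, 11, 13, 14

{1, 2, 4, 5, 7, 11, 13, 14}


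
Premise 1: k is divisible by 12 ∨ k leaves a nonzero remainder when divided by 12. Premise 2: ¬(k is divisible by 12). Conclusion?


Disjunctive syllogism: P ∨ Q, ¬P ⊢ Q
Disjunction: k is divisible by 12 ∨ k leaves a nonzero remainder when divided by 12
We know it is not the case that k is divisible by 12.
By disjunctive syllogism, the other disjunct must be true.

k leaves a nonzero remainder when divided by 12


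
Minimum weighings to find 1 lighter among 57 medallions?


Each weighing has 3 outcomes (left heavy / balance / right heavy), so k weighings distinguish at most 3^k cases; splitting into three near-equal groups achieves this.
Need 3^k ≥ 57: 3^3 = 27 < 57 ≤ 3^4 = 81
k = ⌈log₃(57)⌉ = 4

4


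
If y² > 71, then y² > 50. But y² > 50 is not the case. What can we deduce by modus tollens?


Modus tollens: P → Q, ¬Q ⊢ ¬P
P: y² > 71
Q: y² > 50
We have P → Q and Q is false.
By modus tollens, P must be false.

It is not the case that y² > 71


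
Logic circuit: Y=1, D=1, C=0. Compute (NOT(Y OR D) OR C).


Y OR D = 1
NOT(1) = 0
0 OR 0 = 0

0


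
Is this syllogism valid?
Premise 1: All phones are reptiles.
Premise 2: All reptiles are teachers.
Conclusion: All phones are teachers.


Premise 1: All phones are reptiles.
Premise 2: All reptiles are teachers.
Conclusion: All phones are teachers.
Barbara syllogism (AAA-1): All A are B, All B are C → All A are C.
Middle term (reptiles) distributed in premise 2.

Valid


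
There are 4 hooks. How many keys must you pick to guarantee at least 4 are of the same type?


Pigeonhole: to guarantee k in one of n categories, need (k-1)×n + 1.
k = 4, n = 4
Minimum = (4-1) × 4 + 1 = 3 × 4 + 1

13


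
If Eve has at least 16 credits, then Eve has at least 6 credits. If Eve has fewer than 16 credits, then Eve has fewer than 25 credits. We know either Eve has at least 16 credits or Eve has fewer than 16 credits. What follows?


Constructive dilemma: (P → Q) ∧ (R → S), P ∨ R ⊢ Q ∨ S
Premise 1: Eve has at least 16 credits → Eve has at least 6 credits
Premise 2: Eve has fewer than 16 credits → Eve has fewer than 25 credits
Premise 3: Eve has at least 16 credits ∨ Eve has fewer than 16 credits
Case 1: Assuming Eve has at least 16 credits, then by Premise 1, Eve has at least 6 credits.
Case 2: Assuming Eve has fewer than 16 credits, then by Premise 2, Eve has fewer than 25 credits.
Since one of Eve has at least 16 credits or Eve has fewer than 16 credits must hold, we get Eve has at least 6 credits or Eve has fewer than 25 credits.

Eve has at least 6 credits or Eve has fewer than 25 credits.


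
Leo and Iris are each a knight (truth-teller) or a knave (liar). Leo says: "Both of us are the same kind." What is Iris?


Leo says: "Both of us are the same kind."
Case 1: Leo is a Knight (truth-teller)
  Statement is true → they ARE the same → Iris is also a Knight
Case 2: Leo is a Knave (liar)
  Statement is false → they are NOT the same → Iris is a Knight
In both cases, Iris is a Knight.

Knight


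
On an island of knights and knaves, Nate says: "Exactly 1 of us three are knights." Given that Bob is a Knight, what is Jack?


Nate claims exactly 1 knights among Nate, Bob, Jack.
Given: Bob is a Knight.

Case 1: Nate is a Knight (tells truth)
  Then exactly 1 of the three are knights.
  Counting Nate, Bob: 2 knight(s) so far. Need -1 more → impossible.
Case 2: Nate is a Knave (lies)
  Then the count is NOT 1.
  If Jack = Knave, count = 1 = 1 → claim would be true, contradicts lie.
  If Jack = Knight, count = 2 ≠ 1 → lie confirmed ✓

Jack is a Knight.

Knight


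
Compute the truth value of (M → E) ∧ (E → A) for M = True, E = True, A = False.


M = True, E = True, A = False
Step 1: M → E is false only when M=True and E=False. Result: True
Step 2: E → A is false only when E=True and A=False. Result: False
Step 3: True ∧ False = False

False


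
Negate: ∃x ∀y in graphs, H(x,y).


Original: ∃x ∀y H(x,y)
Rule: ¬∀→∃, ¬∃→∀, negate predicate.
Negation: ∀x ∃y ¬H(x,y)

∀x ∃y ¬H(x,y)


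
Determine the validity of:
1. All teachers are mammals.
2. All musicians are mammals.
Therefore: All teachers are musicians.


Premise 1: All teachers are mammals.
Premise 2: All musicians are mammals.
Conclusion: All teachers are musicians.
Fallacy: undistributed middle. mammals is predicate in both.
Counterexample: teachers and musicians could be disjoint subsets of mammals.

Invalid


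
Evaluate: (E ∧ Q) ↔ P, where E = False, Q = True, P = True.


E = False, Q = True, P = True
Step 1: E ∧ Q = False AND True = False
Step 2: (False) ↔ P: true when both sides have same truth value.
Result: False ↔ True = False

False


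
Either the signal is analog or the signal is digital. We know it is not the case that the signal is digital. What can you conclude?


Disjunctive syllogism: P ∨ Q, ¬P ⊢ Q
Disjunction: the signal is analog ∨ the signal is digital
We know it is not the case that the signal is digital.
By disjunctive syllogism, the other disjunct must be true.

The signal is analog


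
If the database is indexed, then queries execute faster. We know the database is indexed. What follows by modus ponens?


Modus ponens: P → Q, P ⊢ Q
P: the database is indexed
Q: queries execute faster
We have P → Q and P is true.
By modus ponens, Q must be true.

Queries execute faster


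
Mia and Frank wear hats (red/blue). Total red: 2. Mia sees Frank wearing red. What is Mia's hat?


Total red = 2, Frank = red
Red accounted for: 1
Remaining for Mia: 1
Mia's hat is red.

red


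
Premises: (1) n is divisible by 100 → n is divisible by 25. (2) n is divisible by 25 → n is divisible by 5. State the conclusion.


Hypothetical syllogism: P → Q, Q → R ⊢ P → R
Premise 1: n is divisible by 100 → n is divisible by 25
Premise 2: n is divisible by 25 → n is divisible by 5
Chain the implications: the middle term (n is divisible by 25) links the two.
Conclusion: If n is divisible by 100, then n is divisible by 5.

If n is divisible by 100, then n is divisible by 5.


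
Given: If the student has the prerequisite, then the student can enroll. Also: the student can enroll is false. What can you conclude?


Modus tollens: P → Q, ¬Q ⊢ ¬P
P: the student has the prerequisite
Q: the student can enroll
We have P → Q and Q is false.
By modus tollens, P must be false.

It is not the case that the student has the prerequisite


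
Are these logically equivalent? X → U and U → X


Expression 1: X → U
Expression 2: U → X
Truth table (X U | Expr1 Expr2):
  T T |   T     T
  T F |   F     T   ← differ
  F T |   T     F   ← differ
  F F |   T     T
Counterexample: X=T, U=F gives Expr1 = F but Expr2 = T, so the expressions are NOT logically equivalent.

No


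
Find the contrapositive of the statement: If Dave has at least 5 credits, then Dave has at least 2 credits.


Original: If Dave has at least 5 credits, then Dave has at least 2 credits
Contrapositive: If ¬Q, then ¬P
Negate Q: not (Dave has at least 2 credits)
Negate P: not (Dave has at least 5 credits)

If not (Dave has at least 2 credits), then not (Dave has at least 5 credits).


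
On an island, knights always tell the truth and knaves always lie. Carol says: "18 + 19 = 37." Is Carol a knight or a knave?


Statement: "18 + 19 = 37."
Actual: 18 + 19 = 37
Claimed: 37
Statement is TRUE → Carol tells the truth → Knight

Knight


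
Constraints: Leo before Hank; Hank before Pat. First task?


Constraints: Leo before Hank; Hank before Pat
The first task can have nothing scheduled before it, so it must never appear on the right of a 'before'.
Tasks appearing after some 'before': Hank, Pat.
The only task not in that list is Leo → it is first.

Leo


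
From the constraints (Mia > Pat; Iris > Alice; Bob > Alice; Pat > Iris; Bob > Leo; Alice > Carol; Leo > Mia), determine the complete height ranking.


Constraints: Mia > Pat; Iris > Alice; Bob > Alice; Pat > Iris; Bob > Leo; Alice > Carol; Leo > Mia
Method: at each step, the next-highest is the one remaining person who never appears on the smaller side of a constraint between remaining people.
  Step 1: remaining {Mia, Leo, Alice, Pat, Carol, Bob, Iris}; on the smaller side: {Mia, Leo, Alice, Pat, Carol, Iris} → Bob is next (Bob > Alice; Bob > Leo).
  Step 2: remaining {Mia, Leo, Alice, Pat, Carol, Iris}; on the smaller side: {Mia, Alice, Pat, Carol, Iris} → Leo is next (Leo > Mia).
  Step 3: remaining {Mia, Alice, Pat, Carol, Iris}; on the smaller side: {Alice, Pat, Carol, Iris} → Mia is next (Mia > Pat).
  Step 4: remaining {Alice, Pat, Carol, Iris}; on the smaller side: {Alice, Carol, Iris} → Pat is next (Pat > Iris).
  Step 5: remaining {Alice, Carol, Iris}; on the smaller side: {Alice, Carol} → Iris is next (Iris > Alice).
  Step 6: remaining {Alice, Carol}; on the smaller side: {Carol} → Alice is next (Alice > Carol).
  Step 7: only Carol remains → lowest.
Final ranking (highest to lowest):

Bob > Leo > Mia > Pat > Iris > Alice > Carol


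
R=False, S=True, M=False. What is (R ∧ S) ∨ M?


R = False, S = True, M = False
Expression: (R ∧ S) ∨ M
Step 1: R ∧ S = False AND True = False
Step 2: (False) ∨ M = False OR False = False

False


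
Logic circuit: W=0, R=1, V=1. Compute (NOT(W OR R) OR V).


W OR R = 1
NOT(1) = 0
0 OR 1 = 1

1


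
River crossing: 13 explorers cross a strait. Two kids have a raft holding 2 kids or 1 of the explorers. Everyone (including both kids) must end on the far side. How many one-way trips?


Per crossing of one of the explorers: kids→, one←, one of the explorers→, one← = 4 trips
13 × 4 = 52, + 1 final kids→ = 53
Minimum trips = 53

53


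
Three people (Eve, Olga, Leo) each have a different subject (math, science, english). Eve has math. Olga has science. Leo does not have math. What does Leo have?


From clues:
  Olga → science
  Eve → math
By elimination, Leo gets the remaining.

english


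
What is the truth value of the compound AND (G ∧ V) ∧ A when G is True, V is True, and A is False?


G = True, V = True, A = False
Step 1: G ∧ V = True AND True = True
Step 2: True ∧ A = True AND False = False
AND is true only when ALL operands are true.

False


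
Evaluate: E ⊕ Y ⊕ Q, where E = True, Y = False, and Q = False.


E = True, Y = False, Q = False
Step 1: E ⊕ Y = True XOR False = True
Step 2: True ⊕ Q = True XOR False = True
XOR is true when an odd number of operands are true.

True


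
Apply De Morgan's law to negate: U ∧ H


De Morgan's law: ¬(P ∧ Q) ≡ ¬P ∨ ¬Q
¬(U ∧ H) = ¬U ∨ ¬H

¬U ∨ ¬H


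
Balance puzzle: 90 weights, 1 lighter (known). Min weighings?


Each weighing has 3 outcomes (left heavy / balance / right heavy), so k weighings distinguish at most 3^k cases; splitting into three near-equal groups achieves this.
Need 3^k ≥ 90: 3^4 = 81 < 90 ≤ 3^5 = 243
k = ⌈log₃(90)⌉ = 5

5


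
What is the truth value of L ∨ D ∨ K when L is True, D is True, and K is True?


L = True, D = True, K = True
Step 1: L ∨ D = True OR True = True
Step 2: True ∨ K = True OR True = True
OR is true when at least one operand is true.

True


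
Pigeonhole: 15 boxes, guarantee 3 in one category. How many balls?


Pigeonhole: to guarantee k in one of n categories, need (k-1)×n + 1.
k = 3, n = 15
Minimum = (3-1) × 15 + 1 = 2 × 15 + 1

31


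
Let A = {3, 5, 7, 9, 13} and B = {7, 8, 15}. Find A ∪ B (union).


A = {3, 5, 7, 9, 13}
B = {7, 8, 15}
Operation: union
All elements combined: 3, 5, 7, 8, 9, 13, 15

{3, 5, 7, 8, 9, 13, 15}


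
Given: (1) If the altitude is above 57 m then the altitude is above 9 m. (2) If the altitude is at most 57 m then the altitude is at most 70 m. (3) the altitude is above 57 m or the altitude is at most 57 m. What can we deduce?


Constructive dilemma: (P → Q) ∧ (R → S), P ∨ R ⊢ Q ∨ S
Premise 1: the altitude is above 57 m → the altitude is above 9 m
Premise 2: the altitude is at most 57 m → the altitude is at most 70 m
Premise 3: the altitude is above 57 m ∨ the altitude is at most 57 m
Case 1: Assuming the altitude is above 57 m, then by Premise 1, the altitude is above 9 m.
Case 2: Assuming the altitude is at most 57 m, then by Premise 2, the altitude is at most 70 m.
Since one of the altitude is above 57 m or the altitude is at most 57 m must hold, we get the altitude is above 9 m or the altitude is at most 70 m.

The altitude is above 9 m or the altitude is at most 70 m.


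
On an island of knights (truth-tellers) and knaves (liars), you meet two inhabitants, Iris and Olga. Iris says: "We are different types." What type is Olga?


Iris says: "We are different types."
Case 1: Iris is a Knight (truth-teller)
  Statement is true → they ARE different → Olga is a Knave
Case 2: Iris is a Knave (liar)
  Statement is false → they are NOT different → Olga is a Knave
In both cases, Olga is a Knave.

Knave


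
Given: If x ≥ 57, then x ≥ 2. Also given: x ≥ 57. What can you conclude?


Modus ponens: P → Q, P ⊢ Q
P: x ≥ 57
Q: x ≥ 2
We have P → Q and P is true.
By modus ponens, Q must be true.

x ≥ 2


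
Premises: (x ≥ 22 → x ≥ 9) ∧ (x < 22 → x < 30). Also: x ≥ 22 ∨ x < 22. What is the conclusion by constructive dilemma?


Constructive dilemma: (P → Q) ∧ (R → S), P ∨ R ⊢ Q ∨ S
Premise 1: x ≥ 22 → x ≥ 9
Premise 2: x < 22 → x < 30
Premise 3: x ≥ 22 ∨ x < 22
Case 1: Assuming x ≥ 22, then by Premise 1, x ≥ 9.
Case 2: Assuming x < 22, then by Premise 2, x < 30.
Since one of x ≥ 22 or x < 22 must hold, we get x ≥ 9 or x < 30.

x ≥ 9 or x < 30.


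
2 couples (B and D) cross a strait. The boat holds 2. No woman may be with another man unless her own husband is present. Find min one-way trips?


Label couples B and D.
1. WB+WD → (far: WB,WD; near: HB,HD)
2. WB ←   (far: WD; near: HB,HD,WB)
3. HB+HD → (far: HB,HD,WD; near: WB)
4. HB ←   (far: HD,WD; near: HB,WB)  — HB returns, since WB is alone on near bank
5. HB+WB → (far: all four; near: empty)
Every state respects the constraint.
Minimum trips = 5

5


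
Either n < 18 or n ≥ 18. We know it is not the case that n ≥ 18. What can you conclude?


Disjunctive syllogism: P ∨ Q, ¬P ⊢ Q
Disjunction: n < 18 ∨ n ≥ 18
We know it is not the case that n ≥ 18.
By disjunctive syllogism, the other disjunct must be true.

n < 18


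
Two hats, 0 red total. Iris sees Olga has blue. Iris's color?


Total red = 0, Olga = blue
Red accounted for: 0
Remaining for Iris: 0
Iris's hat is blue.

blue


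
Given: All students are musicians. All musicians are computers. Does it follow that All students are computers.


Premise 1: All students are musicians.
Premise 2: All musicians are computers.
Conclusion: All students are computers.
Barbara syllogism (AAA-1): All A are B, All B are C → All A are C.
Middle term (musicians) distributed in premise 2.

Valid


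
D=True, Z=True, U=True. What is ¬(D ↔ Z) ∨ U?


D = True, Z = True, U = True
Expression: ¬(D ↔ Z) ∨ U
Step 1: D ↔ Z = (True iff True) = True
Step 2: ¬(D ↔ Z) = NOT True = False
Step 3: (False) ∨ U = False OR True = True

True


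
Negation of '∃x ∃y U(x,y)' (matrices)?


Original: ∃x ∃y U(x,y)
Rule: ¬∀→∃, ¬∃→∀, negate predicate.
Negation: ∀x ∀y ¬U(x,y)

∀x ∀y ¬U(x,y)


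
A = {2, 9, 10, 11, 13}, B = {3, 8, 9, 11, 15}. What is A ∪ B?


A = {2, 9, 10, 11, 13}
B = {3, 8, 9, 11, 15}
Operation: union
All elements combined: 2, 3, 8, 9, 10, 11, 13, 15

{2, 3, 8, 9, 10, 11, 13, 15}


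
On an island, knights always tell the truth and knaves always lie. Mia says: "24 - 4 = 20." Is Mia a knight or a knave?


Statement: "24 - 4 = 20."
Actual: 24 - 4 = 20
Claimed: 20
Statement is TRUE → Mia tells the truth → Knight

Knight


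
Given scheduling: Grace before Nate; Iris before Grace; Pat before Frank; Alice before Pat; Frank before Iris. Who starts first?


Constraints: Grace before Nate; Iris before Grace; Pat before Frank; Alice before Pat; Frank before Iris
The first task can have nothing scheduled before it, so it must never appear on the right of a 'before'.
Tasks appearing after some 'before': Nate, Grace, Frank, Pat, Iris.
The only task not in that list is Alice → it is first.

Alice


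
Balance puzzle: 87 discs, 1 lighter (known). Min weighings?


Each weighing has 3 outcomes (left heavy / balance / right heavy), so k weighings distinguish at most 3^k cases; splitting into three near-equal groups achieves this.
Need 3^k ≥ 87: 3^4 = 81 < 87 ≤ 3^5 = 243
k = ⌈log₃(87)⌉ = 5

5


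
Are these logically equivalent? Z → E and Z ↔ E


Expression 1: Z → E
Expression 2: Z ↔ E
Truth table (Z E | Expr1 Expr2):
  T T |   T     T
  T F |   F     F
  F T |   T     F   ← differ
  F F |   T     T
Counterexample: Z=F, E=T gives Expr1 = T but Expr2 = F, so the expressions are NOT logically equivalent.

No


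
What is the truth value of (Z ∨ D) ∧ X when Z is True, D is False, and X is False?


Z = True, D = False, X = False
Step 1: Z ∨ D = True OR False = True
Step 2: True ∧ X = True AND False = False
OR is true when at least one operand is true; AND requires both.

False


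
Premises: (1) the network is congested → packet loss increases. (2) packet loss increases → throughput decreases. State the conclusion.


Hypothetical syllogism: P → Q, Q → R ⊢ P → R
Premise 1: the network is congested → packet loss increases
Premise 2: packet loss increases → throughput decreases
Chain the implications: the middle term (packet loss increases) links the two.
Conclusion: If the network is congested, then throughput decreases.

If the network is congested, then throughput decreases.


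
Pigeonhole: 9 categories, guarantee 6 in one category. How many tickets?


Pigeonhole: to guarantee k in one of n categories, need (k-1)×n + 1.
k = 6, n = 9
Minimum = (6-1) × 9 + 1 = 5 × 9 + 1

46


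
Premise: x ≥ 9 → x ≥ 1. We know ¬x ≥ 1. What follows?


Modus tollens: P → Q, ¬Q ⊢ ¬P
P: x ≥ 9
Q: x ≥ 1
We have P → Q and Q is false.
By modus tollens, P must be false.

It is not the case that x ≥ 9


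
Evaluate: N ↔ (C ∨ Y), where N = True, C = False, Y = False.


N = True, C = False, Y = False
Step 1: C ∨ Y = False OR False = False
Step 2: N ↔ (False): true when both sides have same truth value.
Result: True ↔ False = False

False


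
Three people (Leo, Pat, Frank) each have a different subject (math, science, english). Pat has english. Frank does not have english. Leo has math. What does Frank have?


From clues:
  Pat → english
  Leo → math
By elimination, Frank gets the remaining.

science


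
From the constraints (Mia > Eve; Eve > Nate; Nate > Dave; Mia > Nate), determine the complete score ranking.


Constraints: Mia > Eve; Eve > Nate; Nate > Dave; Mia > Nate
Method: at each step, the next-highest is the one remaining person who never appears on the smaller side of a constraint between remaining people.
  Step 1: remaining {Dave, Mia, Nate, Eve}; on the smaller side: {Dave, Nate, Eve} → Mia is next (Mia > Eve; Mia > Nate).
  Step 2: remaining {Dave, Nate, Eve}; on the smaller side: {Dave, Nate} → Eve is next (Eve > Nate).
  Step 3: remaining {Dave, Nate}; on the smaller side: {Dave} → Nate is next (Nate > Dave).
  Step 4: only Dave remains → lowest.
Final ranking (highest to lowest):

Mia > Eve > Nate > Dave


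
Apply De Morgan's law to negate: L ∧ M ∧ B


De Morgan's law: ¬(P ∧ Q ∧ R) ≡ ¬P ∨ ¬Q ∨ ¬R
¬(L ∧ M ∧ B) = ¬L ∨ ¬M ∨ ¬B

¬L ∨ ¬M ∨ ¬B


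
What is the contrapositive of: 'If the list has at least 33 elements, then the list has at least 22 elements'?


Original: If the list has at least 33 elements, then the list has at least 22 elements
Contrapositive: If ¬Q, then ¬P
Negate Q: not (the list has at least 22 elements)
Negate P: not (the list has at least 33 elements)

If not (the list has at least 22 elements), then not (the list has at least 33 elements).


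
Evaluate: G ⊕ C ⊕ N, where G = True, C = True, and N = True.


G = True, C = True, N = True
Step 1: G ⊕ C = True XOR True = False
Step 2: False ⊕ N = False XOR True = True
XOR is true when an odd number of operands are true.

True


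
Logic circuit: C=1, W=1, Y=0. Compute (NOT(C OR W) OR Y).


C OR W = 1
NOT(1) = 0
0 OR 0 = 0

0


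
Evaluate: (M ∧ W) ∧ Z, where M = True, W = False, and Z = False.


M = True, W = False, Z = False
Step 1: M ∧ W = True AND False = False
Step 2: False ∧ Z = False AND False = False
AND is true only when ALL operands are true.

False


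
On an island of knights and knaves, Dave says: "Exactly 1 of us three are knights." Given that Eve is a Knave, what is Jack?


Dave claims exactly 1 knights among Dave, Eve, Jack.
Given: Eve is a Knave.

Case 1: Dave is a Knight (tells truth)
  Then exactly 1 of the three are knights.
  Counting Dave, Eve: 1 knight(s) so far. Need 0 more → Jack = Knave.
Case 2: Dave is a Knave (lies)
  Then the count is NOT 1.
  If Jack = Knight, count = 1 = 1 → claim would be true, contradicts lie.
  If Jack = Knave, count = 0 ≠ 1 → lie confirmed ✓

Jack is a Knave.

Knave


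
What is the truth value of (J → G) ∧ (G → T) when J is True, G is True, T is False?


J = True, G = True, T = False
Step 1: J → G is false only when J=True and G=False. Result: True
Step 2: G → T is false only when G=True and T=False. Result: False
Step 3: True ∧ False = False

False


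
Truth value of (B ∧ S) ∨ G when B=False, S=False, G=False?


B = False, S = False, G = False
Expression: (B ∧ S) ∨ G
Step 1: B ∧ S = False AND False = False
Step 2: (False) ∨ G = False OR False = False

False


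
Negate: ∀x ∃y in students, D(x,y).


Original: ∀x ∃y D(x,y)
Rule: ¬∀→∃, ¬∃→∀, negate predicate.
Negation: ∃x ∀y ¬D(x,y)

∃x ∀y ¬D(x,y)


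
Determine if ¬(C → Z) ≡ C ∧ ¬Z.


Expression 1: ¬(C → Z)
Expression 2: C ∧ ¬Z
Truth table (C Z | Expr1 Expr2):
  T T |   F     F
  T F |   T     T
  F T |   F     F
  F F |   F     F
All 4 rows agree, so the expressions are logically equivalent.

Yes


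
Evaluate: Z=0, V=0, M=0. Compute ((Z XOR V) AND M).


Z XOR V = 0^0 = 0
0 AND 0 = 0

0


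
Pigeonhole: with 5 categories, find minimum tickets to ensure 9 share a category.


Pigeonhole: to guarantee k in one of n categories, need (k-1)×n + 1.
k = 9, n = 5
Minimum = (9-1) × 5 + 1 = 8 × 5 + 1

41


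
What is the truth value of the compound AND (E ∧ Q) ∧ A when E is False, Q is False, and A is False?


E = False, Q = False, A = False
Step 1: E ∧ Q = False AND False = False
Step 2: False ∧ A = False AND False = False
AND is true only when ALL operands are true.

False


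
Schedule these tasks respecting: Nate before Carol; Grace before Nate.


Constraints: Nate before Carol; Grace before Nate
Method: repeatedly schedule the remaining task that has no remaining task required before it.
  Step 1: remaining {Nate, Carol, Grace}; every task except Grace still has a predecessor pending → schedule Grace.
  Step 2: remaining {Nate, Carol}; every task except Nate still has a predecessor pending → schedule Nate.
  Step 3: only Carol remains → schedule Carol.
Resulting order:

Grace → Nate → Carol


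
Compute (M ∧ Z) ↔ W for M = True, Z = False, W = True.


M = True, Z = False, W = True
Step 1: M ∧ Z = True AND False = False
Step 2: (False) ↔ W: true when both sides have same truth value.
Result: False ↔ True = False

False


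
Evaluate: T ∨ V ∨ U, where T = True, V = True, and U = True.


T = True, V = True, U = True
Step 1: T ∨ V = True OR True = True
Step 2: True ∨ U = True OR True = True
OR is true when at least one operand is true.

True


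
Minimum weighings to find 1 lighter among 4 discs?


Each weighing has 3 outcomes (left heavy / balance / right heavy), so k weighings distinguish at most 3^k cases; splitting into three near-equal groups achieves this.
Need 3^k ≥ 4: 3^1 = 3 < 4 ≤ 3^2 = 9
k = ⌈log₃(4)⌉ = 2

2


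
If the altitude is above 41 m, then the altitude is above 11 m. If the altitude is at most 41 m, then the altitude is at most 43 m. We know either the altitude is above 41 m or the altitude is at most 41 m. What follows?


Constructive dilemma: (P → Q) ∧ (R → S), P ∨ R ⊢ Q ∨ S
Premise 1: the altitude is above 41 m → the altitude is above 11 m
Premise 2: the altitude is at most 41 m → the altitude is at most 43 m
Premise 3: the altitude is above 41 m ∨ the altitude is at most 41 m
Case 1: Assuming the altitude is above 41 m, then by Premise 1, the altitude is above 11 m.
Case 2: Assuming the altitude is at most 41 m, then by Premise 2, the altitude is at most 43 m.
Since one of the altitude is above 41 m or the altitude is at most 41 m must hold, we get the altitude is above 11 m or the altitude is at most 43 m.

The altitude is above 11 m or the altitude is at most 43 m.


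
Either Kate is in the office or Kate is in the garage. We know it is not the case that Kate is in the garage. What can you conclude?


Disjunctive syllogism: P ∨ Q, ¬P ⊢ Q
Disjunction: Kate is in the office ∨ Kate is in the garage
We know it is not the case that Kate is in the garage.
By disjunctive syllogism, the other disjunct must be true.

Kate is in the office


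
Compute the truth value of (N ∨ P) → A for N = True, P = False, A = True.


N = True, P = False, A = True
Step 1: N ∨ P = True OR False = True
Step 2: (True) → A: false only when antecedent=True and A=False.
Result: True

True


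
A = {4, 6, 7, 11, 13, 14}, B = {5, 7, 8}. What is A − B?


A = {4, 6, 7, 11, 13, 14}
B = {5, 7, 8}
Operation: difference A − B
In A but not B: 4, 6, 11, 13, 14

{4, 6, 11, 13, 14}


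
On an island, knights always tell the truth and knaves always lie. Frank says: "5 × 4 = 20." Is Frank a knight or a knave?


Statement: "5 × 4 = 20."
Actual: 5 × 4 = 20
Claimed: 20
Statement is TRUE → Frank tells the truth → Knight

Knight


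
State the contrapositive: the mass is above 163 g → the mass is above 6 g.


Original: If the mass is above 163 g, then the mass is above 6 g
Contrapositive: If ¬Q, then ¬P
Negate Q: not (the mass is above 6 g)
Negate P: not (the mass is above 163 g)

If not (the mass is above 6 g), then not (the mass is above 163 g).


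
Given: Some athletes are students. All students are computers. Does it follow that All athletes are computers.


Premise 1: Some athletes are students.
Premise 2: All students are computers.
Conclusion: All athletes are computers.
Fallacy: illicit minor. The minor term (athletes) is distributed in the conclusion ('All athletes ...') but undistributed in its premise ('Some athletes are students' doesn't cover all athletes).
Only 'Some athletes are computers' follows, not 'All'.

Invalid


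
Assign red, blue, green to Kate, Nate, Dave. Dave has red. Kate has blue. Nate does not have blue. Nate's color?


From clues:
  Dave → red
  Kate → blue
By elimination, Nate gets the remaining.

green


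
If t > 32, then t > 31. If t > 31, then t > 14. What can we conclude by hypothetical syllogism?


Hypothetical syllogism: P → Q, Q → R ⊢ P → R
Premise 1: t > 32 → t > 31
Premise 2: t > 31 → t > 14
Chain the implications: the middle term (t > 31) links the two.
Conclusion: If t > 32, then t > 14.

If t > 32, then t > 14.


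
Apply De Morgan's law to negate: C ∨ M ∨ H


De Morgan's law: ¬(P ∨ Q ∨ R) ≡ ¬P ∧ ¬Q ∧ ¬R
¬(C ∨ M ∨ H) = ¬C ∧ ¬M ∧ ¬H

¬C ∧ ¬M ∧ ¬H


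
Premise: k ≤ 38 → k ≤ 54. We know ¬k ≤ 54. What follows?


Modus tollens: P → Q, ¬Q ⊢ ¬P
P: k ≤ 38
Q: k ≤ 54
We have P → Q and Q is false.
By modus tollens, P must be false.

It is not the case that k ≤ 38


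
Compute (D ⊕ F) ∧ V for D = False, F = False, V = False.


D = False, F = False, V = False
Step 1: D ⊕ F = False XOR False = False
Step 2: False ∧ V = False AND False = False
XOR true when exactly one of D,F is true; then AND with V.

False


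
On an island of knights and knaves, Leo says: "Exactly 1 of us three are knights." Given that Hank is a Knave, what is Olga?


Leo claims exactly 1 knights among Leo, Hank, Olga.
Given: Hank is a Knave.

Case 1: Leo is a Knight (tells truth)
  Then exactly 1 of the three are knights.
  Counting Leo, Hank: 1 knight(s) so far. Need 0 more → Olga = Knave.
Case 2: Leo is a Knave (lies)
  Then the count is NOT 1.
  If Olga = Knight, count = 1 = 1 → claim would be true, contradicts lie.
  If Olga = Knave, count = 0 ≠ 1 → lie confirmed ✓

Olga is a Knave.

Knave


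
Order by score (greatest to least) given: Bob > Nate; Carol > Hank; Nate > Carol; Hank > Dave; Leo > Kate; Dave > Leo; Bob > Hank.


Constraints: Bob > Nate; Carol > Hank; Nate > Carol; Hank > Dave; Leo > Kate; Dave > Leo; Bob > Hank
Method: at each step, the next-highest is the one remaining person who never appears on the smaller side of a constraint between remaining people.
  Step 1: remaining {Hank, Kate, Nate, Carol, Leo, Bob, Dave}; on the smaller side: {Hank, Kate, Nate, Carol, Leo, Dave} → Bob is next (Bob > Nate; Bob > Hank).
  Step 2: remaining {Hank, Kate, Nate, Carol, Leo, Dave}; on the smaller side: {Hank, Kate, Carol, Leo, Dave} → Nate is next (Nate > Carol).
  Step 3: remaining {Hank, Kate, Carol, Leo, Dave}; on the smaller side: {Hank, Kate, Leo, Dave} → Carol is next (Carol > Hank).
  Step 4: remaining {Hank, Kate, Leo, Dave}; on the smaller side: {Kate, Leo, Dave} → Hank is next (Hank > Dave).
  Step 5: remaining {Kate, Leo, Dave}; on the smaller side: {Kate, Leo} → Dave is next (Dave > Leo).
  Step 6: remaining {Kate, Leo}; on the smaller side: {Kate} → Leo is next (Leo > Kate).
  Step 7: only Kate remains → lowest.
Final ranking (highest to lowest):

Bob > Nate > Carol > Hank > Dave > Leo > Kate


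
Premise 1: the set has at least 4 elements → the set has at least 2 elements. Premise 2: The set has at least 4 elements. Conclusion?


Modus ponens: P → Q, P ⊢ Q
P: the set has at least 4 elements
Q: the set has at least 2 elements
We have P → Q and P is true.
By modus ponens, Q must be true.

The set has at least 2 elements


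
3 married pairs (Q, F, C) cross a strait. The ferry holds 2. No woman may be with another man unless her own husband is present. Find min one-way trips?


Label couples Q, F, C (H = husband, W = wife).
Counting alone: 6 people, the ferry carries 2 and someone must bring it back, so each round trip nets at most +1 on the far side until the last crossing → at least 9 trips. The jealousy constraint makes 9 impossible; the shortest valid schedule has 11:
1. WQ+WF →  (far: WQ,WF; near: HQ,HF,HC,WC)
2. WQ ←       (far: WF; near: HQ,HF,HC,WQ,WC)
3. WQ+WC →  (far: WQ,WF,WC; near: HQ,HF,HC)
4. WQ ←       (far: WF,WC; near: HQ,HF,HC,WQ)
5. HF+HC →  (far: HF,WF,HC,WC; near: HQ,WQ)
6. HF+WF ←  (far: HC,WC; near: HQ,WQ,HF,WF)
7. HQ+HF →  (far: HQ,HF,HC,WC; near: WQ,WF)
8. WC ←       (far: HQ,HF,HC; near: WQ,WF,WC)
9. WQ+WF →  (far: HQ,WQ,HF,WF,HC; near: WC)
10. HC ←      (far: HQ,WQ,HF,WF; near: HC,WC)
11. HC+WC → (far: all six; near: empty)
In every state each wife is either with her husband or with no other man.
Minimum trips = 11

11


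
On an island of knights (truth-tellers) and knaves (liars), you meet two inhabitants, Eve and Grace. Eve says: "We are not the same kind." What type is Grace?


Eve says: "We are not the same kind."
Case 1: Eve is a Knight (truth-teller)
  Statement is true → they ARE different → Grace is a Knave
Case 2: Eve is a Knave (liar)
  Statement is false → they are NOT different → Grace is a Knave
In both cases, Grace is a Knave.

Knave


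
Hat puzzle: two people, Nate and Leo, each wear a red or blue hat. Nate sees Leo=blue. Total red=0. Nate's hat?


Total red = 0, Leo = blue
Red accounted for: 0
Remaining for Nate: 0
Nate's hat is blue.

blue
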